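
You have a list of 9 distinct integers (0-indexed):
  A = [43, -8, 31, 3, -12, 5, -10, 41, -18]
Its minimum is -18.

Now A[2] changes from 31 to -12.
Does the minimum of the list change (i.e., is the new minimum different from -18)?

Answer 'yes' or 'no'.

Answer: no

Derivation:
Old min = -18
Change: A[2] 31 -> -12
Changed element was NOT the min; min changes only if -12 < -18.
New min = -18; changed? no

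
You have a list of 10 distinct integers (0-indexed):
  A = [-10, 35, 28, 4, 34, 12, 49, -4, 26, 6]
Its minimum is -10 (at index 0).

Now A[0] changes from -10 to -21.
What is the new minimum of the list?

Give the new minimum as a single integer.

Old min = -10 (at index 0)
Change: A[0] -10 -> -21
Changed element WAS the min. Need to check: is -21 still <= all others?
  Min of remaining elements: -4
  New min = min(-21, -4) = -21

Answer: -21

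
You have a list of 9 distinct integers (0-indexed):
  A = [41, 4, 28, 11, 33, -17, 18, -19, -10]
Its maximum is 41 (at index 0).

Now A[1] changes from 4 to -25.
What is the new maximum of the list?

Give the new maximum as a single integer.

Answer: 41

Derivation:
Old max = 41 (at index 0)
Change: A[1] 4 -> -25
Changed element was NOT the old max.
  New max = max(old_max, new_val) = max(41, -25) = 41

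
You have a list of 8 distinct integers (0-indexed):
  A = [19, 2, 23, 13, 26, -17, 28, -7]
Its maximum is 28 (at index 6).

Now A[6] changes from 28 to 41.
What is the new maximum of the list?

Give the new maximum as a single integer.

Answer: 41

Derivation:
Old max = 28 (at index 6)
Change: A[6] 28 -> 41
Changed element WAS the max -> may need rescan.
  Max of remaining elements: 26
  New max = max(41, 26) = 41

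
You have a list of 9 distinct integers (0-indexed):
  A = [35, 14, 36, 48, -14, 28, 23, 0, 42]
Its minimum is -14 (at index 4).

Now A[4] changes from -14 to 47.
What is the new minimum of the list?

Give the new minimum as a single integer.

Answer: 0

Derivation:
Old min = -14 (at index 4)
Change: A[4] -14 -> 47
Changed element WAS the min. Need to check: is 47 still <= all others?
  Min of remaining elements: 0
  New min = min(47, 0) = 0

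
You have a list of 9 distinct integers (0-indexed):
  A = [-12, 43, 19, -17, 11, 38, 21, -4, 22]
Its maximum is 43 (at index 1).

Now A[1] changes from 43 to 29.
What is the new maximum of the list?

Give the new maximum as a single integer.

Old max = 43 (at index 1)
Change: A[1] 43 -> 29
Changed element WAS the max -> may need rescan.
  Max of remaining elements: 38
  New max = max(29, 38) = 38

Answer: 38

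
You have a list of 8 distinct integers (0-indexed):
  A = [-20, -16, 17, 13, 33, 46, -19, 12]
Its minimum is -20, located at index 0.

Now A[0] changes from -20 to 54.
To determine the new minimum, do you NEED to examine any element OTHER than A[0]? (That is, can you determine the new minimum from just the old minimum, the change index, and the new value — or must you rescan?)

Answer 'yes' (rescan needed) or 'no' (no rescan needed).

Answer: yes

Derivation:
Old min = -20 at index 0
Change at index 0: -20 -> 54
Index 0 WAS the min and new value 54 > old min -20. Must rescan other elements to find the new min.
Needs rescan: yes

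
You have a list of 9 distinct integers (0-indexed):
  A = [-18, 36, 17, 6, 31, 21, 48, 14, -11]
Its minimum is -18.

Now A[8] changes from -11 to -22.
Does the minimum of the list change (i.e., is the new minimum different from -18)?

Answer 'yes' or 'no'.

Answer: yes

Derivation:
Old min = -18
Change: A[8] -11 -> -22
Changed element was NOT the min; min changes only if -22 < -18.
New min = -22; changed? yes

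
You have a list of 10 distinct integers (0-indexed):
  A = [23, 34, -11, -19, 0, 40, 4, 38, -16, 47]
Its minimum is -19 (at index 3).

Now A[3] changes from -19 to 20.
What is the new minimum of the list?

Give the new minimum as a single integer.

Answer: -16

Derivation:
Old min = -19 (at index 3)
Change: A[3] -19 -> 20
Changed element WAS the min. Need to check: is 20 still <= all others?
  Min of remaining elements: -16
  New min = min(20, -16) = -16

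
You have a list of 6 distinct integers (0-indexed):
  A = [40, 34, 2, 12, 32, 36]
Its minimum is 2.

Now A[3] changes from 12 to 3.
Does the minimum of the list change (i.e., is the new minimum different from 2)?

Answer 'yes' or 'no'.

Answer: no

Derivation:
Old min = 2
Change: A[3] 12 -> 3
Changed element was NOT the min; min changes only if 3 < 2.
New min = 2; changed? no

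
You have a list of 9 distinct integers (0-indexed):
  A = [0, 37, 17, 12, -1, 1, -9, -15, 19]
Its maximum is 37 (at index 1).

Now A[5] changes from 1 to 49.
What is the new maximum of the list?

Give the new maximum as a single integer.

Answer: 49

Derivation:
Old max = 37 (at index 1)
Change: A[5] 1 -> 49
Changed element was NOT the old max.
  New max = max(old_max, new_val) = max(37, 49) = 49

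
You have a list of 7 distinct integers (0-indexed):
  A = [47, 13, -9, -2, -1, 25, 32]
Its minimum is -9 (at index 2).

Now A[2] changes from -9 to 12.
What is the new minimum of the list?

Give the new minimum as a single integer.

Answer: -2

Derivation:
Old min = -9 (at index 2)
Change: A[2] -9 -> 12
Changed element WAS the min. Need to check: is 12 still <= all others?
  Min of remaining elements: -2
  New min = min(12, -2) = -2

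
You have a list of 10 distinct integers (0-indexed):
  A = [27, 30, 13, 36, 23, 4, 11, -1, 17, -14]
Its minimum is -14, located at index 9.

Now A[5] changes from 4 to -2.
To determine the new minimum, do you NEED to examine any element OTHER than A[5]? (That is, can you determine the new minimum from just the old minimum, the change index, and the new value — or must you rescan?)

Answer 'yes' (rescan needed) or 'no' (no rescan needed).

Old min = -14 at index 9
Change at index 5: 4 -> -2
Index 5 was NOT the min. New min = min(-14, -2). No rescan of other elements needed.
Needs rescan: no

Answer: no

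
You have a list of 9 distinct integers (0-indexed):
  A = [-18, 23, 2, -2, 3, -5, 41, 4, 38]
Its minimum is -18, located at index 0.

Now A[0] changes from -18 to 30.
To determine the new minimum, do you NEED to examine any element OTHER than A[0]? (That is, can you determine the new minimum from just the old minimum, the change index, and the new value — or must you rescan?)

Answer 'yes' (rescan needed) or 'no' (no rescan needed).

Old min = -18 at index 0
Change at index 0: -18 -> 30
Index 0 WAS the min and new value 30 > old min -18. Must rescan other elements to find the new min.
Needs rescan: yes

Answer: yes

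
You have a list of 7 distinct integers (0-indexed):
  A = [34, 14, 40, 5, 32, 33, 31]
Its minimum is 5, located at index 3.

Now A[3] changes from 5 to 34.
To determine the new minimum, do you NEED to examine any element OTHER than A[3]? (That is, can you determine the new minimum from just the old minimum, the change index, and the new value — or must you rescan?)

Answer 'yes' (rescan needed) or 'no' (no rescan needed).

Old min = 5 at index 3
Change at index 3: 5 -> 34
Index 3 WAS the min and new value 34 > old min 5. Must rescan other elements to find the new min.
Needs rescan: yes

Answer: yes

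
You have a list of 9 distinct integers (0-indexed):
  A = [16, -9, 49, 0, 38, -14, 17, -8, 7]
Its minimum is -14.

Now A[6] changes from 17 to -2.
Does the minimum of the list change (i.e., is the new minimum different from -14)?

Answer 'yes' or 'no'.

Answer: no

Derivation:
Old min = -14
Change: A[6] 17 -> -2
Changed element was NOT the min; min changes only if -2 < -14.
New min = -14; changed? no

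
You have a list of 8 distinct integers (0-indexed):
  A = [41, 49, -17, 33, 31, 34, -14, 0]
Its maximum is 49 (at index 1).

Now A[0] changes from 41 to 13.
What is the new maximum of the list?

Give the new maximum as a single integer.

Answer: 49

Derivation:
Old max = 49 (at index 1)
Change: A[0] 41 -> 13
Changed element was NOT the old max.
  New max = max(old_max, new_val) = max(49, 13) = 49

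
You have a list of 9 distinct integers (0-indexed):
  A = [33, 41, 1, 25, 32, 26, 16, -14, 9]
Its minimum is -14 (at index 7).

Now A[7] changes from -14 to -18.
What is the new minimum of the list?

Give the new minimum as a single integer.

Old min = -14 (at index 7)
Change: A[7] -14 -> -18
Changed element WAS the min. Need to check: is -18 still <= all others?
  Min of remaining elements: 1
  New min = min(-18, 1) = -18

Answer: -18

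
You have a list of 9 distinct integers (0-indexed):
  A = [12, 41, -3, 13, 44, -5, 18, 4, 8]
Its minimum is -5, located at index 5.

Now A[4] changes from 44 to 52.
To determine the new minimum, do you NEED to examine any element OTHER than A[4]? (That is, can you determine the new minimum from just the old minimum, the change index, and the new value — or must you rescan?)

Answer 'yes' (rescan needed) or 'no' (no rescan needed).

Old min = -5 at index 5
Change at index 4: 44 -> 52
Index 4 was NOT the min. New min = min(-5, 52). No rescan of other elements needed.
Needs rescan: no

Answer: no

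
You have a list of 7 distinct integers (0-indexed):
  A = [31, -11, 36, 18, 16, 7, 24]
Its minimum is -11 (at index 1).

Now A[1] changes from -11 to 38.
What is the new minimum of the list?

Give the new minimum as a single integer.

Answer: 7

Derivation:
Old min = -11 (at index 1)
Change: A[1] -11 -> 38
Changed element WAS the min. Need to check: is 38 still <= all others?
  Min of remaining elements: 7
  New min = min(38, 7) = 7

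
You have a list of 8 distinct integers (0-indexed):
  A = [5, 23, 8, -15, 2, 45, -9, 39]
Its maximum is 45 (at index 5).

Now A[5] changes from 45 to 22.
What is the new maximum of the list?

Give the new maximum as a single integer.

Answer: 39

Derivation:
Old max = 45 (at index 5)
Change: A[5] 45 -> 22
Changed element WAS the max -> may need rescan.
  Max of remaining elements: 39
  New max = max(22, 39) = 39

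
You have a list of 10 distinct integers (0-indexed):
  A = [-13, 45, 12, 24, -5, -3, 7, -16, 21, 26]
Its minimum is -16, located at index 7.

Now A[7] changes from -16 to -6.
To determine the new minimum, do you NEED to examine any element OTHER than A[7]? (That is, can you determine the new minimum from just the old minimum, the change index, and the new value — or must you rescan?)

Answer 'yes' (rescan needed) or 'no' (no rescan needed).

Old min = -16 at index 7
Change at index 7: -16 -> -6
Index 7 WAS the min and new value -6 > old min -16. Must rescan other elements to find the new min.
Needs rescan: yes

Answer: yes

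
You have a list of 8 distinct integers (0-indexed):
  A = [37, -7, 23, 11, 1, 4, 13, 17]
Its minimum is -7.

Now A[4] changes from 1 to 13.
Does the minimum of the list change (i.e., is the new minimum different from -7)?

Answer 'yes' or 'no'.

Old min = -7
Change: A[4] 1 -> 13
Changed element was NOT the min; min changes only if 13 < -7.
New min = -7; changed? no

Answer: no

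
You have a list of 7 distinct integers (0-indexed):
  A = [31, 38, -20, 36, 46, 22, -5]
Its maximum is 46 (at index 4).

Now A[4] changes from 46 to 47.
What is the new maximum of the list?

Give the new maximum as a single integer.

Answer: 47

Derivation:
Old max = 46 (at index 4)
Change: A[4] 46 -> 47
Changed element WAS the max -> may need rescan.
  Max of remaining elements: 38
  New max = max(47, 38) = 47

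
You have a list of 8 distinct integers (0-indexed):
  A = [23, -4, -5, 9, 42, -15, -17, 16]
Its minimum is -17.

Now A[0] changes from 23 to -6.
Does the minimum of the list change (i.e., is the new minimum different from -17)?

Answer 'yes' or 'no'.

Old min = -17
Change: A[0] 23 -> -6
Changed element was NOT the min; min changes only if -6 < -17.
New min = -17; changed? no

Answer: no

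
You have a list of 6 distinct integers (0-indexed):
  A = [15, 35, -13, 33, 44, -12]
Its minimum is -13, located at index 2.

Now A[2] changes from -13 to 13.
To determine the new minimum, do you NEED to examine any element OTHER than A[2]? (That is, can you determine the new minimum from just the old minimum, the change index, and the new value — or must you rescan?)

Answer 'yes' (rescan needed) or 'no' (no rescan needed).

Answer: yes

Derivation:
Old min = -13 at index 2
Change at index 2: -13 -> 13
Index 2 WAS the min and new value 13 > old min -13. Must rescan other elements to find the new min.
Needs rescan: yes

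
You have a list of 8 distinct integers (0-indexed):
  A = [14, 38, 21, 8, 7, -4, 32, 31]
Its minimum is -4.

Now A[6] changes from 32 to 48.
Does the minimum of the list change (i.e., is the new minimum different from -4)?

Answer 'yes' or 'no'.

Answer: no

Derivation:
Old min = -4
Change: A[6] 32 -> 48
Changed element was NOT the min; min changes only if 48 < -4.
New min = -4; changed? no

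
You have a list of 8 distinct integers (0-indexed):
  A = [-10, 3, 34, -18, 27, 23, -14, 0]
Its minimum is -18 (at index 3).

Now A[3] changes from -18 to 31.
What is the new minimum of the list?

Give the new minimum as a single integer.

Old min = -18 (at index 3)
Change: A[3] -18 -> 31
Changed element WAS the min. Need to check: is 31 still <= all others?
  Min of remaining elements: -14
  New min = min(31, -14) = -14

Answer: -14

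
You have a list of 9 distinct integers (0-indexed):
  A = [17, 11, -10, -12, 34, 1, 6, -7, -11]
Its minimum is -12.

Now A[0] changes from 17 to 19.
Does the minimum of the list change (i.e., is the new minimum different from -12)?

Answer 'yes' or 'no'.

Old min = -12
Change: A[0] 17 -> 19
Changed element was NOT the min; min changes only if 19 < -12.
New min = -12; changed? no

Answer: no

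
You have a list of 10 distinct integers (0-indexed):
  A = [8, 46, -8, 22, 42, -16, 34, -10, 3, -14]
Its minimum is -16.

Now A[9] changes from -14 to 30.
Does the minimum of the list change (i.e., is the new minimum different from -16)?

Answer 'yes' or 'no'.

Old min = -16
Change: A[9] -14 -> 30
Changed element was NOT the min; min changes only if 30 < -16.
New min = -16; changed? no

Answer: no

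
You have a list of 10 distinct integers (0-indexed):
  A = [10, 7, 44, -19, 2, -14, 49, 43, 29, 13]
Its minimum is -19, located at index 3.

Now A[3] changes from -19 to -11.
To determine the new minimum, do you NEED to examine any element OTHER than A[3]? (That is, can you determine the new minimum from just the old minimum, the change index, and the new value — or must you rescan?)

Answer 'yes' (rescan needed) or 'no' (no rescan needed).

Old min = -19 at index 3
Change at index 3: -19 -> -11
Index 3 WAS the min and new value -11 > old min -19. Must rescan other elements to find the new min.
Needs rescan: yes

Answer: yes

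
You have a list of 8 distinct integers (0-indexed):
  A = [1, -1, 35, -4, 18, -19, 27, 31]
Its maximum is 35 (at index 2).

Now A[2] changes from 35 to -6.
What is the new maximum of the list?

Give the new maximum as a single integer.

Old max = 35 (at index 2)
Change: A[2] 35 -> -6
Changed element WAS the max -> may need rescan.
  Max of remaining elements: 31
  New max = max(-6, 31) = 31

Answer: 31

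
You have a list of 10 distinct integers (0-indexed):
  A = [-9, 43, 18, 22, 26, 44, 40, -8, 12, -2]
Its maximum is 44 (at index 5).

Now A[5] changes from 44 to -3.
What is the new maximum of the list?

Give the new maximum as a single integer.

Old max = 44 (at index 5)
Change: A[5] 44 -> -3
Changed element WAS the max -> may need rescan.
  Max of remaining elements: 43
  New max = max(-3, 43) = 43

Answer: 43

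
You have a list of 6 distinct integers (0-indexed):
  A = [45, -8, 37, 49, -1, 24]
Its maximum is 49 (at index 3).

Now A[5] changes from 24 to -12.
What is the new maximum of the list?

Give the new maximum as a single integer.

Old max = 49 (at index 3)
Change: A[5] 24 -> -12
Changed element was NOT the old max.
  New max = max(old_max, new_val) = max(49, -12) = 49

Answer: 49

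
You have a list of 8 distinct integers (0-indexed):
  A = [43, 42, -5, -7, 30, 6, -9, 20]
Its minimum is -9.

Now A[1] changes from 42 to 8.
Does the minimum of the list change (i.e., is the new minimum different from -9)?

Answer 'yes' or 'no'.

Answer: no

Derivation:
Old min = -9
Change: A[1] 42 -> 8
Changed element was NOT the min; min changes only if 8 < -9.
New min = -9; changed? no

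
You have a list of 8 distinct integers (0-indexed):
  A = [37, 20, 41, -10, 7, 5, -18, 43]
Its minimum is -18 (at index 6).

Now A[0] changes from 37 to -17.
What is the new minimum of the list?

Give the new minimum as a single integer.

Old min = -18 (at index 6)
Change: A[0] 37 -> -17
Changed element was NOT the old min.
  New min = min(old_min, new_val) = min(-18, -17) = -18

Answer: -18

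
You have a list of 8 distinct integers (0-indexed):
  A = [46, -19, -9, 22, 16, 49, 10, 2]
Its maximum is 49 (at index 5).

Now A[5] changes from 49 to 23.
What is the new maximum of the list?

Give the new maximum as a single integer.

Answer: 46

Derivation:
Old max = 49 (at index 5)
Change: A[5] 49 -> 23
Changed element WAS the max -> may need rescan.
  Max of remaining elements: 46
  New max = max(23, 46) = 46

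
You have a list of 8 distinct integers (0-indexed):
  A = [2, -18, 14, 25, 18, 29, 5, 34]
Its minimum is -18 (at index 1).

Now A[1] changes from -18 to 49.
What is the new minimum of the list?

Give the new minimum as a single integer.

Answer: 2

Derivation:
Old min = -18 (at index 1)
Change: A[1] -18 -> 49
Changed element WAS the min. Need to check: is 49 still <= all others?
  Min of remaining elements: 2
  New min = min(49, 2) = 2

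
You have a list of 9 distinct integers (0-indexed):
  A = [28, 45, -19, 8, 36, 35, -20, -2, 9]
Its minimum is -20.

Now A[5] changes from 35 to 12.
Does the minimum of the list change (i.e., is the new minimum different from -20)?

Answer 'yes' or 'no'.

Old min = -20
Change: A[5] 35 -> 12
Changed element was NOT the min; min changes only if 12 < -20.
New min = -20; changed? no

Answer: no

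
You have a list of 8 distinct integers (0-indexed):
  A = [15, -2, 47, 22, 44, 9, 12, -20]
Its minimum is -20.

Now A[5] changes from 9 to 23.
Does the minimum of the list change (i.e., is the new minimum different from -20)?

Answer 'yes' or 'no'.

Old min = -20
Change: A[5] 9 -> 23
Changed element was NOT the min; min changes only if 23 < -20.
New min = -20; changed? no

Answer: no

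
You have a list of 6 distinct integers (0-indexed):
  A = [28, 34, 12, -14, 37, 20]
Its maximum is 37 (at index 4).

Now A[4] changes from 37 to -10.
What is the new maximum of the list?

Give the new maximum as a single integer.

Old max = 37 (at index 4)
Change: A[4] 37 -> -10
Changed element WAS the max -> may need rescan.
  Max of remaining elements: 34
  New max = max(-10, 34) = 34

Answer: 34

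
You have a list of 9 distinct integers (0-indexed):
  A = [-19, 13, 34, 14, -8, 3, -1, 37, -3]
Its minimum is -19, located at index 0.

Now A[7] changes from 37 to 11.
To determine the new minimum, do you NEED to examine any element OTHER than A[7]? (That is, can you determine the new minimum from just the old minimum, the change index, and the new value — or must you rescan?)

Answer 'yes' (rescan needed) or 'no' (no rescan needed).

Answer: no

Derivation:
Old min = -19 at index 0
Change at index 7: 37 -> 11
Index 7 was NOT the min. New min = min(-19, 11). No rescan of other elements needed.
Needs rescan: no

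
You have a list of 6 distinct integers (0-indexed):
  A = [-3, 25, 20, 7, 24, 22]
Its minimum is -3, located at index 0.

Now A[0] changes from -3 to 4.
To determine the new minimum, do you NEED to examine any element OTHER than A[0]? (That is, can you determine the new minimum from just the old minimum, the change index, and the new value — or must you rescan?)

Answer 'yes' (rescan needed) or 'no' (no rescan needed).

Old min = -3 at index 0
Change at index 0: -3 -> 4
Index 0 WAS the min and new value 4 > old min -3. Must rescan other elements to find the new min.
Needs rescan: yes

Answer: yes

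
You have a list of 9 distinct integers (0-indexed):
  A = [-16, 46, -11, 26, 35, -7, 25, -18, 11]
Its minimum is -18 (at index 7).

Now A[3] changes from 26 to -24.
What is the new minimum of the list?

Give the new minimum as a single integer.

Answer: -24

Derivation:
Old min = -18 (at index 7)
Change: A[3] 26 -> -24
Changed element was NOT the old min.
  New min = min(old_min, new_val) = min(-18, -24) = -24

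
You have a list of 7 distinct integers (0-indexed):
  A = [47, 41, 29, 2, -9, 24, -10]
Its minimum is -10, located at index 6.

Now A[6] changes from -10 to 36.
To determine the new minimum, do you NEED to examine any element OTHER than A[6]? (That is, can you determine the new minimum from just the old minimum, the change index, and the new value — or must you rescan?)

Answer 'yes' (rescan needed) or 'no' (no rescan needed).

Answer: yes

Derivation:
Old min = -10 at index 6
Change at index 6: -10 -> 36
Index 6 WAS the min and new value 36 > old min -10. Must rescan other elements to find the new min.
Needs rescan: yes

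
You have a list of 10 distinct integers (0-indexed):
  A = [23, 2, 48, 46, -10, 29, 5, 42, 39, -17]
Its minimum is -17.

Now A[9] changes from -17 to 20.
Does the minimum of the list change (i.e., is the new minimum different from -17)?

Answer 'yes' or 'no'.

Old min = -17
Change: A[9] -17 -> 20
Changed element was the min; new min must be rechecked.
New min = -10; changed? yes

Answer: yes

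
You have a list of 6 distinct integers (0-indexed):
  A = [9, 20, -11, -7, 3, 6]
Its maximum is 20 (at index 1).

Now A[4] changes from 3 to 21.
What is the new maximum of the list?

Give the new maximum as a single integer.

Answer: 21

Derivation:
Old max = 20 (at index 1)
Change: A[4] 3 -> 21
Changed element was NOT the old max.
  New max = max(old_max, new_val) = max(20, 21) = 21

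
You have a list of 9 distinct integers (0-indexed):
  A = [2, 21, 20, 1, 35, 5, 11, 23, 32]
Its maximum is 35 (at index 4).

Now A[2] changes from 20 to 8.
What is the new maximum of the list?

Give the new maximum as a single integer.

Answer: 35

Derivation:
Old max = 35 (at index 4)
Change: A[2] 20 -> 8
Changed element was NOT the old max.
  New max = max(old_max, new_val) = max(35, 8) = 35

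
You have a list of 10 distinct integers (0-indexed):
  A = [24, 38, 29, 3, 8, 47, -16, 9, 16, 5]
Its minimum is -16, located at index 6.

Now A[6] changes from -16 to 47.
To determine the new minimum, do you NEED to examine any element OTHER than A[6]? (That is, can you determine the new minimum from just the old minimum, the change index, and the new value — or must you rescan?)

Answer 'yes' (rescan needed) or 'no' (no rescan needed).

Answer: yes

Derivation:
Old min = -16 at index 6
Change at index 6: -16 -> 47
Index 6 WAS the min and new value 47 > old min -16. Must rescan other elements to find the new min.
Needs rescan: yes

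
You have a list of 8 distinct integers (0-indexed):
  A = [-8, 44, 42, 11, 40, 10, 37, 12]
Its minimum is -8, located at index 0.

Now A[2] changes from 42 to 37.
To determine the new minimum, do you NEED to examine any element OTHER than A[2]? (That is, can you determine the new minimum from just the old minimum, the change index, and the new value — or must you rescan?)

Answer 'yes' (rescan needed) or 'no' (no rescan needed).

Answer: no

Derivation:
Old min = -8 at index 0
Change at index 2: 42 -> 37
Index 2 was NOT the min. New min = min(-8, 37). No rescan of other elements needed.
Needs rescan: no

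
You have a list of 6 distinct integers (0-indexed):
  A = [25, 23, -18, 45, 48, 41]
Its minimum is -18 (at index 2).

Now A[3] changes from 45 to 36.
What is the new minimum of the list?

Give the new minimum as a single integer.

Old min = -18 (at index 2)
Change: A[3] 45 -> 36
Changed element was NOT the old min.
  New min = min(old_min, new_val) = min(-18, 36) = -18

Answer: -18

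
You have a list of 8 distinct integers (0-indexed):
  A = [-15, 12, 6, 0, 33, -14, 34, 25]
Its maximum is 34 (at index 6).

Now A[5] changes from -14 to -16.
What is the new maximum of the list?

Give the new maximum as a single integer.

Answer: 34

Derivation:
Old max = 34 (at index 6)
Change: A[5] -14 -> -16
Changed element was NOT the old max.
  New max = max(old_max, new_val) = max(34, -16) = 34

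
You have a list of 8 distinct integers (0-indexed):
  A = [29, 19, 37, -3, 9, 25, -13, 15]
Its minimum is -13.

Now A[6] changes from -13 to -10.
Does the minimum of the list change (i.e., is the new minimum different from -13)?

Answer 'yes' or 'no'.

Old min = -13
Change: A[6] -13 -> -10
Changed element was the min; new min must be rechecked.
New min = -10; changed? yes

Answer: yes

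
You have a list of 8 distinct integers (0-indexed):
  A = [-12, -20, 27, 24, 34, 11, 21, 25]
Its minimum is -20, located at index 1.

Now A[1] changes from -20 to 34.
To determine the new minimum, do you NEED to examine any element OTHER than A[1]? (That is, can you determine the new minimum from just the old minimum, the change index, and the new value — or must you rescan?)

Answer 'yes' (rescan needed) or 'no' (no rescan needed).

Old min = -20 at index 1
Change at index 1: -20 -> 34
Index 1 WAS the min and new value 34 > old min -20. Must rescan other elements to find the new min.
Needs rescan: yes

Answer: yes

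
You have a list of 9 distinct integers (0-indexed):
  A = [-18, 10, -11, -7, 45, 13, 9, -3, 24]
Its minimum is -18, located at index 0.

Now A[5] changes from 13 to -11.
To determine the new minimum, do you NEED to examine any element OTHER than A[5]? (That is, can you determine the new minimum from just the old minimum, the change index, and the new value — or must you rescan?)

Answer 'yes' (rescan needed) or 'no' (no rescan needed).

Answer: no

Derivation:
Old min = -18 at index 0
Change at index 5: 13 -> -11
Index 5 was NOT the min. New min = min(-18, -11). No rescan of other elements needed.
Needs rescan: no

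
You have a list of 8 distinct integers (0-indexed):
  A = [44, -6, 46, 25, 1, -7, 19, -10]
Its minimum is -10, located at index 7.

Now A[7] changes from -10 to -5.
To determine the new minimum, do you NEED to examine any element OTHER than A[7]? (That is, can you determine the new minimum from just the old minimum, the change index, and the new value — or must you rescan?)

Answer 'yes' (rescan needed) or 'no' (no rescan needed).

Answer: yes

Derivation:
Old min = -10 at index 7
Change at index 7: -10 -> -5
Index 7 WAS the min and new value -5 > old min -10. Must rescan other elements to find the new min.
Needs rescan: yes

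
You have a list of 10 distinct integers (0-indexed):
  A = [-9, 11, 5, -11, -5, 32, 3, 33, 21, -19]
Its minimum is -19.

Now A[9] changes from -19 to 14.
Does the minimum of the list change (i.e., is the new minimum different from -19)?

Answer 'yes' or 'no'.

Answer: yes

Derivation:
Old min = -19
Change: A[9] -19 -> 14
Changed element was the min; new min must be rechecked.
New min = -11; changed? yes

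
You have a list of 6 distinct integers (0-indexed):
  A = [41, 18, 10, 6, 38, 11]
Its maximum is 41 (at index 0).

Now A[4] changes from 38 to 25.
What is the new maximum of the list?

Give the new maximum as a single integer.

Old max = 41 (at index 0)
Change: A[4] 38 -> 25
Changed element was NOT the old max.
  New max = max(old_max, new_val) = max(41, 25) = 41

Answer: 41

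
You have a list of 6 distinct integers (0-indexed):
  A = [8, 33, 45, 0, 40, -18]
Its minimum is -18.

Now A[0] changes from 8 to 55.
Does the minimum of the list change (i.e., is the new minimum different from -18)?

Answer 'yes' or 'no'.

Old min = -18
Change: A[0] 8 -> 55
Changed element was NOT the min; min changes only if 55 < -18.
New min = -18; changed? no

Answer: no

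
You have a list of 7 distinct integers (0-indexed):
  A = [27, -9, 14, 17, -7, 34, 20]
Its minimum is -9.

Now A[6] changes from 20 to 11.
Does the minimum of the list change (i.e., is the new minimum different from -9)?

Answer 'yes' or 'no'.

Answer: no

Derivation:
Old min = -9
Change: A[6] 20 -> 11
Changed element was NOT the min; min changes only if 11 < -9.
New min = -9; changed? no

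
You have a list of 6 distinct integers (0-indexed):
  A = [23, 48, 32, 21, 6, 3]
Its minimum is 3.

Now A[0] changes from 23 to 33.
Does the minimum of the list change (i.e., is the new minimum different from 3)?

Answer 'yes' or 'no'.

Old min = 3
Change: A[0] 23 -> 33
Changed element was NOT the min; min changes only if 33 < 3.
New min = 3; changed? no

Answer: no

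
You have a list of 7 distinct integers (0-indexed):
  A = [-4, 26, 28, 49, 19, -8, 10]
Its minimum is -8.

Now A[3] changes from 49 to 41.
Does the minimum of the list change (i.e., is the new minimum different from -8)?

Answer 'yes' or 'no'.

Answer: no

Derivation:
Old min = -8
Change: A[3] 49 -> 41
Changed element was NOT the min; min changes only if 41 < -8.
New min = -8; changed? no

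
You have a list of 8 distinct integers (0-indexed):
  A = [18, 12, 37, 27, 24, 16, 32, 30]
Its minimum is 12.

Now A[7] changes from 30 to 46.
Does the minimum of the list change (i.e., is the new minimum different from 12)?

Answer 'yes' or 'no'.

Old min = 12
Change: A[7] 30 -> 46
Changed element was NOT the min; min changes only if 46 < 12.
New min = 12; changed? no

Answer: no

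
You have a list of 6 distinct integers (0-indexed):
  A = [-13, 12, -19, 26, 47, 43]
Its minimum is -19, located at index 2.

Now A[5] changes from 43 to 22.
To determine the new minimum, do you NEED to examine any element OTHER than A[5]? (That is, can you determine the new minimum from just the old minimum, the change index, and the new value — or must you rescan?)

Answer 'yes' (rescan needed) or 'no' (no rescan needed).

Answer: no

Derivation:
Old min = -19 at index 2
Change at index 5: 43 -> 22
Index 5 was NOT the min. New min = min(-19, 22). No rescan of other elements needed.
Needs rescan: no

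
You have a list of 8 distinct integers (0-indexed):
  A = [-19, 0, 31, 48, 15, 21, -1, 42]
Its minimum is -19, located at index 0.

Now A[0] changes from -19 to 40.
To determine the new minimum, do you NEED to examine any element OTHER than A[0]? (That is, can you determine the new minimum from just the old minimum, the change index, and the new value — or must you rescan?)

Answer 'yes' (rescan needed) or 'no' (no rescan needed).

Answer: yes

Derivation:
Old min = -19 at index 0
Change at index 0: -19 -> 40
Index 0 WAS the min and new value 40 > old min -19. Must rescan other elements to find the new min.
Needs rescan: yes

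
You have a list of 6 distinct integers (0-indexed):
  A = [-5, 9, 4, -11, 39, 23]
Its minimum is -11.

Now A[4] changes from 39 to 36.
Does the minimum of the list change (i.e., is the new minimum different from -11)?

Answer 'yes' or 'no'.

Old min = -11
Change: A[4] 39 -> 36
Changed element was NOT the min; min changes only if 36 < -11.
New min = -11; changed? no

Answer: no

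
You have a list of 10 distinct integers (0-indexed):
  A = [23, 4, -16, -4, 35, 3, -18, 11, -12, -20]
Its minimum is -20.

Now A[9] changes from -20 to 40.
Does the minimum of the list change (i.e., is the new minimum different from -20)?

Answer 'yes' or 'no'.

Old min = -20
Change: A[9] -20 -> 40
Changed element was the min; new min must be rechecked.
New min = -18; changed? yes

Answer: yes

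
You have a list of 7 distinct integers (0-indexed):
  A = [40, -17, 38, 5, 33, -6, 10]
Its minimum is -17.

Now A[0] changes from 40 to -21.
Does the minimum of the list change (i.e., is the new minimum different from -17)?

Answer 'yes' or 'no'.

Answer: yes

Derivation:
Old min = -17
Change: A[0] 40 -> -21
Changed element was NOT the min; min changes only if -21 < -17.
New min = -21; changed? yes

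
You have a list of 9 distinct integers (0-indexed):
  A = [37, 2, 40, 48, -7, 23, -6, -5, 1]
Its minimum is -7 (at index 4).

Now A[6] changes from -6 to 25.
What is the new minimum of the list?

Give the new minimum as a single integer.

Old min = -7 (at index 4)
Change: A[6] -6 -> 25
Changed element was NOT the old min.
  New min = min(old_min, new_val) = min(-7, 25) = -7

Answer: -7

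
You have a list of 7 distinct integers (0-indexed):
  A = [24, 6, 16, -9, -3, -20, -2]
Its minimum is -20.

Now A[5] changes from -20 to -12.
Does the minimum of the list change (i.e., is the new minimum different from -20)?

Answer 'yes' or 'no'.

Old min = -20
Change: A[5] -20 -> -12
Changed element was the min; new min must be rechecked.
New min = -12; changed? yes

Answer: yes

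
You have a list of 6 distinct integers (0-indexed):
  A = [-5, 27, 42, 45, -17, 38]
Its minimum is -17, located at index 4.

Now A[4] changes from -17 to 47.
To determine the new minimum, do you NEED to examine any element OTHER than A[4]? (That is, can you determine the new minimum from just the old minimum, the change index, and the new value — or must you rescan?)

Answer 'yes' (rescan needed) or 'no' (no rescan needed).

Old min = -17 at index 4
Change at index 4: -17 -> 47
Index 4 WAS the min and new value 47 > old min -17. Must rescan other elements to find the new min.
Needs rescan: yes

Answer: yes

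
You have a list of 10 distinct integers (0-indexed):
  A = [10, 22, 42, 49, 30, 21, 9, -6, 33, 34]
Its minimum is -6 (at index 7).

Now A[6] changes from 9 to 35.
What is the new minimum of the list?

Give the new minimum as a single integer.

Answer: -6

Derivation:
Old min = -6 (at index 7)
Change: A[6] 9 -> 35
Changed element was NOT the old min.
  New min = min(old_min, new_val) = min(-6, 35) = -6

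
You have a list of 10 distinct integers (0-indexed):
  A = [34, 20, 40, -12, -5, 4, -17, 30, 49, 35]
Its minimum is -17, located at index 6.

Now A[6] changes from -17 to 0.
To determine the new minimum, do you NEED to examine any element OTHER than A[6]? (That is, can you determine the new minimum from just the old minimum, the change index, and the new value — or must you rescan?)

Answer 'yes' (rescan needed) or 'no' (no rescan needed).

Answer: yes

Derivation:
Old min = -17 at index 6
Change at index 6: -17 -> 0
Index 6 WAS the min and new value 0 > old min -17. Must rescan other elements to find the new min.
Needs rescan: yes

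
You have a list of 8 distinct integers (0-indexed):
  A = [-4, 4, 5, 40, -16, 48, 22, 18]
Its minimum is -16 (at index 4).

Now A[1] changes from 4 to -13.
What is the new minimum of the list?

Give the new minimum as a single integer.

Old min = -16 (at index 4)
Change: A[1] 4 -> -13
Changed element was NOT the old min.
  New min = min(old_min, new_val) = min(-16, -13) = -16

Answer: -16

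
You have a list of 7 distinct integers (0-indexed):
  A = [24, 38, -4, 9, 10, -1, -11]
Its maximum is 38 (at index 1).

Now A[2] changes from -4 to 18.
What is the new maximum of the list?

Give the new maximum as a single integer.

Old max = 38 (at index 1)
Change: A[2] -4 -> 18
Changed element was NOT the old max.
  New max = max(old_max, new_val) = max(38, 18) = 38

Answer: 38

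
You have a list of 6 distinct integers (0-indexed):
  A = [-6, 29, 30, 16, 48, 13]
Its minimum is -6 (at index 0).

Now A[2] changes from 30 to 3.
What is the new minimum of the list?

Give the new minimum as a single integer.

Old min = -6 (at index 0)
Change: A[2] 30 -> 3
Changed element was NOT the old min.
  New min = min(old_min, new_val) = min(-6, 3) = -6

Answer: -6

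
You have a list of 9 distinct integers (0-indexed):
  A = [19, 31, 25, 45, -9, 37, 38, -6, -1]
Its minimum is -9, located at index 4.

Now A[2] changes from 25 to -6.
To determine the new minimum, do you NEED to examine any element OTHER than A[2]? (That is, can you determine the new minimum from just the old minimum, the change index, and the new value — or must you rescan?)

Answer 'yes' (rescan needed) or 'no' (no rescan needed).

Old min = -9 at index 4
Change at index 2: 25 -> -6
Index 2 was NOT the min. New min = min(-9, -6). No rescan of other elements needed.
Needs rescan: no

Answer: no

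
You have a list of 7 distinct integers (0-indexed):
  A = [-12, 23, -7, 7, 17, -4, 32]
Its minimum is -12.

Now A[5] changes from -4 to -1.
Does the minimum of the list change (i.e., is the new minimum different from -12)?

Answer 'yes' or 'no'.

Answer: no

Derivation:
Old min = -12
Change: A[5] -4 -> -1
Changed element was NOT the min; min changes only if -1 < -12.
New min = -12; changed? no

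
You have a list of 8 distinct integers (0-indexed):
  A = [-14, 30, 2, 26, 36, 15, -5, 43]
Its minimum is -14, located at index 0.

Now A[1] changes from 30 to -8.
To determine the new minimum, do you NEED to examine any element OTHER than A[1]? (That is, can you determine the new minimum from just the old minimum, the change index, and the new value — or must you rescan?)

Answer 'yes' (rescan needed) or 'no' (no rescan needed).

Answer: no

Derivation:
Old min = -14 at index 0
Change at index 1: 30 -> -8
Index 1 was NOT the min. New min = min(-14, -8). No rescan of other elements needed.
Needs rescan: no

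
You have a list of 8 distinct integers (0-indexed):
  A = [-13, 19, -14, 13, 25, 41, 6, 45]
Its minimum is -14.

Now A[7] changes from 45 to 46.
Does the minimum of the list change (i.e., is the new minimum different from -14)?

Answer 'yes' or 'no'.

Answer: no

Derivation:
Old min = -14
Change: A[7] 45 -> 46
Changed element was NOT the min; min changes only if 46 < -14.
New min = -14; changed? no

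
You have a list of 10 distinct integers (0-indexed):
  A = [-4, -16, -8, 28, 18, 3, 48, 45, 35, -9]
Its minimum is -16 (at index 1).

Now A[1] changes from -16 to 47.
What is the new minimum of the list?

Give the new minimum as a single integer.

Answer: -9

Derivation:
Old min = -16 (at index 1)
Change: A[1] -16 -> 47
Changed element WAS the min. Need to check: is 47 still <= all others?
  Min of remaining elements: -9
  New min = min(47, -9) = -9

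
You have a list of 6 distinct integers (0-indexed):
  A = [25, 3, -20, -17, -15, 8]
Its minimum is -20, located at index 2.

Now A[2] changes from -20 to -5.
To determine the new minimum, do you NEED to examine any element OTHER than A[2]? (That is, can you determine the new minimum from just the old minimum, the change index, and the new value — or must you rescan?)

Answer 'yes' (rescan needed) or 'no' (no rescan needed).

Answer: yes

Derivation:
Old min = -20 at index 2
Change at index 2: -20 -> -5
Index 2 WAS the min and new value -5 > old min -20. Must rescan other elements to find the new min.
Needs rescan: yes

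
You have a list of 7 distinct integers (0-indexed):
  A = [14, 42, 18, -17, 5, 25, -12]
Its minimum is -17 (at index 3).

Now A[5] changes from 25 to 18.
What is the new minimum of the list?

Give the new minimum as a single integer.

Answer: -17

Derivation:
Old min = -17 (at index 3)
Change: A[5] 25 -> 18
Changed element was NOT the old min.
  New min = min(old_min, new_val) = min(-17, 18) = -17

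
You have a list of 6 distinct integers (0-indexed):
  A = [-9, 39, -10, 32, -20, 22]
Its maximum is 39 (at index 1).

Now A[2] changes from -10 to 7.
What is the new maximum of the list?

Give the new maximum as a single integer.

Answer: 39

Derivation:
Old max = 39 (at index 1)
Change: A[2] -10 -> 7
Changed element was NOT the old max.
  New max = max(old_max, new_val) = max(39, 7) = 39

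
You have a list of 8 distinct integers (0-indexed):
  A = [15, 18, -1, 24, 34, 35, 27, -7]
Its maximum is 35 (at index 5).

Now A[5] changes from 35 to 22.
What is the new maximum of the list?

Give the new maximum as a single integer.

Answer: 34

Derivation:
Old max = 35 (at index 5)
Change: A[5] 35 -> 22
Changed element WAS the max -> may need rescan.
  Max of remaining elements: 34
  New max = max(22, 34) = 34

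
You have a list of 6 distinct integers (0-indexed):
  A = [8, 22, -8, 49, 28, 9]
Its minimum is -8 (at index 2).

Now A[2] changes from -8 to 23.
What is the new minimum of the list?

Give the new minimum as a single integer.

Answer: 8

Derivation:
Old min = -8 (at index 2)
Change: A[2] -8 -> 23
Changed element WAS the min. Need to check: is 23 still <= all others?
  Min of remaining elements: 8
  New min = min(23, 8) = 8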